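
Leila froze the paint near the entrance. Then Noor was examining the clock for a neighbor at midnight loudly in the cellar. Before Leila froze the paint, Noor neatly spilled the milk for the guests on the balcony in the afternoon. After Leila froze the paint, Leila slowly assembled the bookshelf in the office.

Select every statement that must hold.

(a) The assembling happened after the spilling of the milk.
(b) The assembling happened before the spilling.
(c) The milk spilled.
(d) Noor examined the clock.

(a) Entailed — the narrative places the spilling before the assembling.
(b) Not entailed — the narrative places the spilling before the assembling, not after.
(c) Entailed — 'Noor spilled the milk' is causative; it entails the inchoative 'the milk spilled'.
(d) Entailed — 'examine' is an activity; 'was examining' entails that some examining happened, so 'examined' holds.

(a), (c), (d)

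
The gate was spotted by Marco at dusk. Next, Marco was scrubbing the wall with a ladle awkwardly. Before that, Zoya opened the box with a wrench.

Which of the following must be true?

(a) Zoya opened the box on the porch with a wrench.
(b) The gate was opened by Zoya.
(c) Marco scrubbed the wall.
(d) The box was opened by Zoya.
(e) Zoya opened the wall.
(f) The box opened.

(c), (d), (f)

(a) Not entailed — 'on the porch' adds information not in the original event.
(b) Not entailed — Zoya opened the box, not the gate; the gate belongs to the spotting event.
(c) Entailed — 'scrub' is an activity; 'was scrubbing' entails that some scrubbing happened, so 'scrubbed' holds.
(d) Entailed — the original entails any weakening of itself; this just drops 'with a wrench'.
(e) Not entailed — Zoya opened the box, not the wall; the wall belongs to the scrubbing event.
(f) Entailed — 'Zoya opened the box' is causative; it entails the inchoative 'the box opened'.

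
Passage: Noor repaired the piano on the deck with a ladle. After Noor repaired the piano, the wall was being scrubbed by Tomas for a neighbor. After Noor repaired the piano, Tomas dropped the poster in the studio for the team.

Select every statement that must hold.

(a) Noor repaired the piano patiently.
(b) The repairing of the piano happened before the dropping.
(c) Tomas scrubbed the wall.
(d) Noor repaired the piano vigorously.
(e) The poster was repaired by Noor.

(b), (c)

(a) Not entailed — 'patiently' adds information not in the original event.
(b) Entailed — the narrative places the repairing before the dropping.
(c) Entailed — 'scrub' is an activity; 'was scrubbing' entails that some scrubbing happened, so 'scrubbed' holds.
(d) Not entailed — 'vigorously' adds information not in the original event.
(e) Not entailed — Noor repaired the piano, not the poster; the poster belongs to the dropping event.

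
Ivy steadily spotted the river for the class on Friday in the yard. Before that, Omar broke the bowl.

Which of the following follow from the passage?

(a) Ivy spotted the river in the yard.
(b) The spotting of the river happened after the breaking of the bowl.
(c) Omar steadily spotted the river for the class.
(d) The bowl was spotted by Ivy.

(a) Entailed — this follows by dropping conjuncts from the spotting event's description.
(b) Entailed — the narrative places the breaking before the spotting.
(c) Not entailed — the passage has Ivy spotting the river, not Omar.
(d) Not entailed — Ivy spotted the river, not the bowl; the bowl belongs to the breaking event.

(a), (b)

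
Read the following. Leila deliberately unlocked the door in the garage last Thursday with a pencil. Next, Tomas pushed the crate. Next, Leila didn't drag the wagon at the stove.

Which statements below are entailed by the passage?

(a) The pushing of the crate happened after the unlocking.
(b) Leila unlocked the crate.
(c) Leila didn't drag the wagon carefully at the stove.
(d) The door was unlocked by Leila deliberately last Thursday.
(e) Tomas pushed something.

(a) Entailed — the narrative places the unlocking before the pushing.
(b) Not entailed — Leila unlocked the door, not the crate; the crate belongs to the pushing event.
(c) Entailed — under negation, adding a further restriction is entailed: if no such dragging event occurred, none occurred carefully either.
(d) Entailed — every conjunct here is already in the original unlocking event.
(e) Entailed — every conjunct here is already in the original pushing event.

(a), (c), (d), (e)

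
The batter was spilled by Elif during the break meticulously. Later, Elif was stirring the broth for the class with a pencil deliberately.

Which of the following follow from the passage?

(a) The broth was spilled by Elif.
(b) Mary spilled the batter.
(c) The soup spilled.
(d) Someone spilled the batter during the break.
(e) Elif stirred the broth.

(d), (e)

(a) Not entailed — Elif spilled the batter, not the broth; the broth belongs to the stirring event.
(b) Not entailed — the passage has Elif spilling the batter, not Mary.
(c) Not entailed — the batter is what spilled, not the soup.
(d) Entailed — dropping 'meticulously' and generalizing the agent leaves a sub-description the original still satisfies.
(e) Entailed — 'stir' is an activity; 'was stirring' entails that some stirring happened, so 'stirred' holds.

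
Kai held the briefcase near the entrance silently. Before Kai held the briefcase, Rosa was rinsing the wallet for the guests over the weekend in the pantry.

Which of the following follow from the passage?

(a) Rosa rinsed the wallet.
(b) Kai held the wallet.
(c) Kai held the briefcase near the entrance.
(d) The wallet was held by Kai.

(a), (c)

(a) Entailed — 'rinse' is an activity; 'was rinsing' entails that some rinsing happened, so 'rinsed' holds.
(b) Not entailed — Kai held the briefcase, not the wallet; the wallet belongs to the rinsing event.
(c) Entailed — every conjunct here is already in the original holding event.
(d) Not entailed — Kai held the briefcase, not the wallet; the wallet belongs to the rinsing event.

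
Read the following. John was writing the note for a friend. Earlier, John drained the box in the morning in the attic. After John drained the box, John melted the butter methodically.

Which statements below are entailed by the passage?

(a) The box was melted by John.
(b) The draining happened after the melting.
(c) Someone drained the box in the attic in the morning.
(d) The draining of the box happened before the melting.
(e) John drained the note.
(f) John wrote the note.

(c), (d)

(a) Not entailed — John melted the butter, not the box; the box belongs to the draining event.
(b) Not entailed — the narrative places the draining before the melting, not after.
(c) Entailed — this follows by dropping conjuncts from the draining event's description.
(d) Entailed — the narrative places the draining before the melting.
(e) Not entailed — John drained the box, not the note; the note belongs to the writing event.
(f) Not entailed — 'was writing' is progressive on an accomplishment; it does not entail the completed 'wrote'.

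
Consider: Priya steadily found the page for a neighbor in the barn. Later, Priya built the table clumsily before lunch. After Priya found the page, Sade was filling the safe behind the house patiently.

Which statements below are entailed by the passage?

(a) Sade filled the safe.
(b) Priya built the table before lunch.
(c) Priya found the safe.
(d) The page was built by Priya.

(a) Not entailed — 'was filling' is progressive on an accomplishment; it does not entail the completed 'filled'.
(b) Entailed — every conjunct here is already in the original building event.
(c) Not entailed — Priya found the page, not the safe; the safe belongs to the filling event.
(d) Not entailed — Priya built the table, not the page; the page belongs to the finding event.

(b)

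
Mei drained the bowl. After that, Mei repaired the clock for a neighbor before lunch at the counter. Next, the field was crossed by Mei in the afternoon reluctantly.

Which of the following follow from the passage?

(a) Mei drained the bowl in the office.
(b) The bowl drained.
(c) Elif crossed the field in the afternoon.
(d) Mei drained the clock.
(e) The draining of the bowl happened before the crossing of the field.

(a) Not entailed — 'in the office' adds information not in the original event.
(b) Entailed — 'Mei drained the bowl' is causative; it entails the inchoative 'the bowl drained'.
(c) Not entailed — the passage has Mei crossing the field, not Elif.
(d) Not entailed — Mei drained the bowl, not the clock; the clock belongs to the repairing event.
(e) Entailed — the narrative places the draining before the crossing.

(b), (e)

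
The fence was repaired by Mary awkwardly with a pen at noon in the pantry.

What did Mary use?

a pen

'with a pen' marks the instrument of the repairing event.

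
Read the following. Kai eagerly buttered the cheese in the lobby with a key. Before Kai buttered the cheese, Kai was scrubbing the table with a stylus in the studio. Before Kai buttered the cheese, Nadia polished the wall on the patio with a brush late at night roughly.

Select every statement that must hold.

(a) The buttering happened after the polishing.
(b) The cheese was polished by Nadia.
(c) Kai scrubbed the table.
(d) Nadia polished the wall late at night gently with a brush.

(a) Entailed — the narrative places the polishing before the buttering.
(b) Not entailed — Nadia polished the wall, not the cheese; the cheese belongs to the buttering event.
(c) Entailed — 'scrub' is an activity; 'was scrubbing' entails that some scrubbing happened, so 'scrubbed' holds.
(d) Not entailed — 'gently' adds a manner not in (and inconsistent with) the original.

(a), (c)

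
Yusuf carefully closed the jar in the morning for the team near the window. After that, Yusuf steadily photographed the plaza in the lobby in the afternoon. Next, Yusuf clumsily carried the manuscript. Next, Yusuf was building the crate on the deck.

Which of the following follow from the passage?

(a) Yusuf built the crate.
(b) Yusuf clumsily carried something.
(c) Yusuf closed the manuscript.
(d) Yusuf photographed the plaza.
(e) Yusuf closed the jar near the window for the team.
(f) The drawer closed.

(b), (d), (e)

(a) Not entailed — 'was building' is progressive on an accomplishment; it does not entail the completed 'built'.
(b) Entailed — every conjunct here is already in the original carrying event.
(c) Not entailed — Yusuf closed the jar, not the manuscript; the manuscript belongs to the carrying event.
(d) Entailed — the original entails any weakening of itself; this just drops 'steadily', 'in the afternoon', 'in the lobby'.
(e) Entailed — this follows by dropping conjuncts from the closing event's description.
(f) Not entailed — the jar is what closed, not the drawer.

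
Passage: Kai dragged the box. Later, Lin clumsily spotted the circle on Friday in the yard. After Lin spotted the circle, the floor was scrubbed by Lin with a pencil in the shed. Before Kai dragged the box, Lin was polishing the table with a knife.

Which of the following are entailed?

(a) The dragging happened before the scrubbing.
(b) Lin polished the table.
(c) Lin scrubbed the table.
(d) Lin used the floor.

(a) Entailed — the narrative places the dragging before the scrubbing.
(b) Entailed — 'polish' is an activity; 'was polishing' entails that some polishing happened, so 'polished' holds.
(c) Not entailed — Lin scrubbed the floor, not the table; the table belongs to the polishing event.
(d) Not entailed — the floor is the patient, not an instrument — Lin used a pencil.

(a), (b)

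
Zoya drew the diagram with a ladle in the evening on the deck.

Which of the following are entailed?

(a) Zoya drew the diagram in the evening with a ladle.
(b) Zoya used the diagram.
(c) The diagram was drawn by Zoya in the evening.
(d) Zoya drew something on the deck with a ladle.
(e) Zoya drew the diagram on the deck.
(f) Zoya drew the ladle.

(a) Entailed — dropping 'on the deck' leaves a sub-description the original still satisfies.
(b) Not entailed — the diagram is the patient, not an instrument — Zoya used a ladle.
(c) Entailed — dropping 'with a ladle', 'on the deck' leaves a sub-description the original still satisfies.
(d) Entailed — dropping 'in the evening' and generalizing the patient leaves a sub-description the original still satisfies.
(e) Entailed — the original entails any weakening of itself; this just drops 'in the evening', 'with a ladle'.
(f) Not entailed — the ladle is the instrument, not what was drawn.

(a), (c), (d), (e)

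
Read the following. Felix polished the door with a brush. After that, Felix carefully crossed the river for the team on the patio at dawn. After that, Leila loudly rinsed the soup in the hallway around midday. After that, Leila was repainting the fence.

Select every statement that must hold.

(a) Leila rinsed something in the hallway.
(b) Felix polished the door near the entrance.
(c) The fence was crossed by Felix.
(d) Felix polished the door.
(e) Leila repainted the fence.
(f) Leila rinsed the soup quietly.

(a) Entailed — this follows by dropping conjuncts from the rinsing event's description.
(b) Not entailed — 'near the entrance' adds information not in the original event.
(c) Not entailed — Felix crossed the river, not the fence; the fence belongs to the repainting event.
(d) Entailed — every conjunct here is already in the original polishing event.
(e) Not entailed — 'was repainting' is progressive on an accomplishment; it does not entail the completed 'repainted'.
(f) Not entailed — 'quietly' adds a manner not in (and inconsistent with) the original.

(a), (d)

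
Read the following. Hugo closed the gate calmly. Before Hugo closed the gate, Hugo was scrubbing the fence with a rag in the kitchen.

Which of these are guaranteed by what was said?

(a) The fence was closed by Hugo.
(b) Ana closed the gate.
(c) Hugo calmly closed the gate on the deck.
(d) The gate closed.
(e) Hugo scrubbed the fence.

(d), (e)

(a) Not entailed — Hugo closed the gate, not the fence; the fence belongs to the scrubbing event.
(b) Not entailed — the passage has Hugo closing the gate, not Ana.
(c) Not entailed — 'on the deck' adds information not in the original event.
(d) Entailed — 'Hugo closed the gate' is causative; it entails the inchoative 'the gate closed'.
(e) Entailed — 'scrub' is an activity; 'was scrubbing' entails that some scrubbing happened, so 'scrubbed' holds.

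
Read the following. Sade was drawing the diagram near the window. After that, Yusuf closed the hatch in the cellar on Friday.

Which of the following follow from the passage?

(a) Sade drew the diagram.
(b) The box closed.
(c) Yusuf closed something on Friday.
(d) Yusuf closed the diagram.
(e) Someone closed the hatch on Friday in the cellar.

(a) Not entailed — 'was drawing' is progressive on an accomplishment; it does not entail the completed 'drew'.
(b) Not entailed — the hatch is what closed, not the box.
(c) Entailed — every conjunct here is already in the original closing event.
(d) Not entailed — Yusuf closed the hatch, not the diagram; the diagram belongs to the drawing event.
(e) Entailed — this follows by dropping conjuncts from the closing event's description.

(c), (e)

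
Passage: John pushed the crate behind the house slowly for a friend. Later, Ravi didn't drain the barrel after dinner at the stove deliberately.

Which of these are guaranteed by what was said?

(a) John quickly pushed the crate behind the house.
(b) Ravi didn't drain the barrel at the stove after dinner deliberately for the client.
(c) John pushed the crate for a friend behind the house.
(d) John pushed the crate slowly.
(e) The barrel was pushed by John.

(b), (c), (d)

(a) Not entailed — 'quickly' adds a manner not in (and inconsistent with) the original.
(b) Entailed — under negation, adding a further restriction is entailed: if no such draining event occurred, none occurred for the client either.
(c) Entailed — this follows by dropping conjuncts from the pushing event's description.
(d) Entailed — dropping 'behind the house', 'for a friend' leaves a sub-description the original still satisfies.
(e) Not entailed — John pushed the crate, not the barrel; the barrel belongs to the draining event.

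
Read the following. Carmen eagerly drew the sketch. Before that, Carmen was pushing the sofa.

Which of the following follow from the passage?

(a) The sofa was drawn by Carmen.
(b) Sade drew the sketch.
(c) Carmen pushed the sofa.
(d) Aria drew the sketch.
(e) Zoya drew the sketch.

(a) Not entailed — Carmen drew the sketch, not the sofa; the sofa belongs to the pushing event.
(b) Not entailed — the passage has Carmen drawing the sketch, not Sade.
(c) Entailed — 'push' is an activity; 'was pushing' entails that some pushing happened, so 'pushed' holds.
(d) Not entailed — the passage has Carmen drawing the sketch, not Aria.
(e) Not entailed — the passage has Carmen drawing the sketch, not Zoya.

(c)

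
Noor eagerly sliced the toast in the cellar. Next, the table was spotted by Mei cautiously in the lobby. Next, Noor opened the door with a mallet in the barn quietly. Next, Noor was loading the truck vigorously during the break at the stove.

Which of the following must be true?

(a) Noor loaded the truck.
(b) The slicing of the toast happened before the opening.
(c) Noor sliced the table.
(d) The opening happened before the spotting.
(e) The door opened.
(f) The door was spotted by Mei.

(a) Not entailed — 'was loading' is progressive on an accomplishment; it does not entail the completed 'loaded'.
(b) Entailed — the narrative places the slicing before the opening.
(c) Not entailed — Noor sliced the toast, not the table; the table belongs to the spotting event.
(d) Not entailed — the narrative places the spotting before the opening, not after.
(e) Entailed — 'Noor opened the door' is causative; it entails the inchoative 'the door opened'.
(f) Not entailed — Mei spotted the table, not the door; the door belongs to the opening event.

(b), (e)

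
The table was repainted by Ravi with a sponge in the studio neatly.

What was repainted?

the table

'the table' marks the patient of the repainting event.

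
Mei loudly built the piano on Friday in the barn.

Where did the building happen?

in the barn

'in the barn' marks the location of the building event.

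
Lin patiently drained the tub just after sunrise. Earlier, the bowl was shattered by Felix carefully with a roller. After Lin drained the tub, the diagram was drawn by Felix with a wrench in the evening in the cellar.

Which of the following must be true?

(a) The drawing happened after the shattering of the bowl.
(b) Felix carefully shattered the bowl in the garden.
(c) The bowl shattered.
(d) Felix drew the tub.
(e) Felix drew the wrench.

(a), (c)

(a) Entailed — the narrative places the shattering before the drawing.
(b) Not entailed — 'in the garden' adds information not in the original event.
(c) Entailed — 'Felix shattered the bowl' is causative; it entails the inchoative 'the bowl shattered'.
(d) Not entailed — Felix drew the diagram, not the tub; the tub belongs to the draining event.
(e) Not entailed — the wrench is the instrument, not what was drawn.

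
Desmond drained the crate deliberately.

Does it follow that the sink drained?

Nothing is said about any sink; only the crate is affected.

no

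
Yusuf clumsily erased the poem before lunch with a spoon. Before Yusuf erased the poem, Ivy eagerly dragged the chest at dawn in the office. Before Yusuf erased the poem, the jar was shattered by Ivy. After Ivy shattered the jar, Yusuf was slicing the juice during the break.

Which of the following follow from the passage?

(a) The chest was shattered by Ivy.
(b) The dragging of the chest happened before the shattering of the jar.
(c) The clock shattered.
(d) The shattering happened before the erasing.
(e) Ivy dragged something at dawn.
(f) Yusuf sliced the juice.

(a) Not entailed — Ivy shattered the jar, not the chest; the chest belongs to the dragging event.
(b) Not entailed — the narrative doesn't order the dragging relative to the shattering.
(c) Not entailed — the jar is what shattered, not the clock.
(d) Entailed — the narrative places the shattering before the erasing.
(e) Entailed — dropping 'in the office', 'eagerly' and generalizing the patient leaves a sub-description the original still satisfies.
(f) Not entailed — 'was slicing' is progressive on an accomplishment; it does not entail the completed 'sliced'.

(d), (e)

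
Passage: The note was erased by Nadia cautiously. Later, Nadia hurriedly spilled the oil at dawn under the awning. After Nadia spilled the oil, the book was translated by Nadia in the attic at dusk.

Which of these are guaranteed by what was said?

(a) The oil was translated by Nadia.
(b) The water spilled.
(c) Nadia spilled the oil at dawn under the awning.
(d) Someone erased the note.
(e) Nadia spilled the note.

(a) Not entailed — Nadia translated the book, not the oil; the oil belongs to the spilling event.
(b) Not entailed — the oil is what spilled, not the water.
(c) Entailed — dropping 'hurriedly' leaves a sub-description the original still satisfies.
(d) Entailed — this follows by dropping conjuncts from the erasing event's description.
(e) Not entailed — Nadia spilled the oil, not the note; the note belongs to the erasing event.

(c), (d)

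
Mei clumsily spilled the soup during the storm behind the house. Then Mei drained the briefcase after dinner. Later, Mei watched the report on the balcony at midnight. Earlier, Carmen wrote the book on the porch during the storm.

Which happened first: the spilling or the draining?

The connectives place the spilling before the draining.

the spilling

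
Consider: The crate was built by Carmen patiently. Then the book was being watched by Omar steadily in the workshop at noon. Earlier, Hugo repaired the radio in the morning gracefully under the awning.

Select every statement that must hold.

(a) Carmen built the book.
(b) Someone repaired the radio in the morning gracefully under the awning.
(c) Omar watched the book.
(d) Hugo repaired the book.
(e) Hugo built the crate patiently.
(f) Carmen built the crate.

(a) Not entailed — Carmen built the crate, not the book; the book belongs to the watching event.
(b) Entailed — generalizing the agent leaves a sub-description the original still satisfies.
(c) Entailed — 'watch' is an activity; 'was watching' entails that some watching happened, so 'watched' holds.
(d) Not entailed — Hugo repaired the radio, not the book; the book belongs to the watching event.
(e) Not entailed — the passage has Carmen building the crate, not Hugo.
(f) Entailed — this follows by dropping conjuncts from the building event's description.

(b), (c), (f)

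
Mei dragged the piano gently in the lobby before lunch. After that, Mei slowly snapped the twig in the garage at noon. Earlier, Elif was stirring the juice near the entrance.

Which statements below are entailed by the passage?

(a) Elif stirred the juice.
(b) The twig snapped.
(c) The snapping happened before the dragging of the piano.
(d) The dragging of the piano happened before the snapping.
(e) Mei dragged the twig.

(a) Entailed — 'stir' is an activity; 'was stirring' entails that some stirring happened, so 'stirred' holds.
(b) Entailed — 'Mei snapped the twig' is causative; it entails the inchoative 'the twig snapped'.
(c) Not entailed — the narrative places the dragging before the snapping, not after.
(d) Entailed — the narrative places the dragging before the snapping.
(e) Not entailed — Mei dragged the piano, not the twig; the twig belongs to the snapping event.

(a), (b), (d)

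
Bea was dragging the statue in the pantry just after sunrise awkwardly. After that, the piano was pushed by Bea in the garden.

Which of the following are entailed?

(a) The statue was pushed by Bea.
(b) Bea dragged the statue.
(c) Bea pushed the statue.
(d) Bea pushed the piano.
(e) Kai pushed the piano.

(b), (d)

(a) Not entailed — Bea pushed the piano, not the statue; the statue belongs to the dragging event.
(b) Entailed — 'drag' is an activity; 'was dragging' entails that some dragging happened, so 'dragged' holds.
(c) Not entailed — Bea pushed the piano, not the statue; the statue belongs to the dragging event.
(d) Entailed — dropping 'in the garden' leaves a sub-description the original still satisfies.
(e) Not entailed — the passage has Bea pushing the piano, not Kai.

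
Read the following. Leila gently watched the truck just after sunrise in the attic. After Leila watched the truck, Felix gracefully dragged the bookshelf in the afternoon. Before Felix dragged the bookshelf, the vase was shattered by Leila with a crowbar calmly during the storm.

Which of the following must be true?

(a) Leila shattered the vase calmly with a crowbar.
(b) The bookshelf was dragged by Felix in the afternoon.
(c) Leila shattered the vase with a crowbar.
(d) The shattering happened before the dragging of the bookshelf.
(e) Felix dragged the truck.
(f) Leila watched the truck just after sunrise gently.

(a) Entailed — dropping 'during the storm' leaves a sub-description the original still satisfies.
(b) Entailed — this follows by dropping conjuncts from the dragging event's description.
(c) Entailed — this follows by dropping conjuncts from the shattering event's description.
(d) Entailed — the narrative places the shattering before the dragging.
(e) Not entailed — Felix dragged the bookshelf, not the truck; the truck belongs to the watching event.
(f) Entailed — dropping 'in the attic' leaves a sub-description the original still satisfies.

(a), (b), (c), (d), (f)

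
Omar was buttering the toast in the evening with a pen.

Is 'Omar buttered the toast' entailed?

no

'was buttering' is progressive; for an accomplishment like 'butter the toast', it doesn't entail completion.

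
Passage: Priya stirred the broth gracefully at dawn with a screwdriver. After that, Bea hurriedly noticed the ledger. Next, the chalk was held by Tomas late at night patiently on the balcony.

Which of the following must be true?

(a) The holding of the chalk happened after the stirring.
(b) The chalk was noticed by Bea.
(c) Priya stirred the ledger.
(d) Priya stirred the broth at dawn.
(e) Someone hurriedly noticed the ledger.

(a) Entailed — the narrative places the stirring before the holding.
(b) Not entailed — Bea noticed the ledger, not the chalk; the chalk belongs to the holding event.
(c) Not entailed — Priya stirred the broth, not the ledger; the ledger belongs to the noticing event.
(d) Entailed — dropping 'gracefully', 'with a screwdriver' leaves a sub-description the original still satisfies.
(e) Entailed — this follows by dropping conjuncts from the noticing event's description.

(a), (d), (e)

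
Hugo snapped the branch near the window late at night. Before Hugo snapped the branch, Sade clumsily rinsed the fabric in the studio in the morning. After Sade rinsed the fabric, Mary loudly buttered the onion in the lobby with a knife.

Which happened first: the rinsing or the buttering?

the rinsing

The connectives place the rinsing before the buttering.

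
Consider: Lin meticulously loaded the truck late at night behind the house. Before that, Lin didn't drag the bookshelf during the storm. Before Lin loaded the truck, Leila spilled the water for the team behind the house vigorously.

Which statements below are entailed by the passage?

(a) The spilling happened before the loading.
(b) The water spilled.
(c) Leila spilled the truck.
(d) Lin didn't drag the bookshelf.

(a) Entailed — the narrative places the spilling before the loading.
(b) Entailed — 'Leila spilled the water' is causative; it entails the inchoative 'the water spilled'.
(c) Not entailed — Leila spilled the water, not the truck; the truck belongs to the loading event.
(d) Not entailed — dropping 'during the storm' under negation is not valid — the original leaves open that Lin dragged the bookshelf some other way.

(a), (b)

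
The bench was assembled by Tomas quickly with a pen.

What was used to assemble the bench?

a pen

'with a pen' marks the instrument of the assembling event.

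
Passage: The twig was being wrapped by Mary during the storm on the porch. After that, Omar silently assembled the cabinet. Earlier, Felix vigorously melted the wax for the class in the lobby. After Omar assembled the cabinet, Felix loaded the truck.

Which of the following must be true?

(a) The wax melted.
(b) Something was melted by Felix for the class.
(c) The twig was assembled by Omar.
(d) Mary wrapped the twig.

(a), (b)

(a) Entailed — 'Felix melted the wax' is causative; it entails the inchoative 'the wax melted'.
(b) Entailed — every conjunct here is already in the original melting event.
(c) Not entailed — Omar assembled the cabinet, not the twig; the twig belongs to the wrapping event.
(d) Not entailed — 'was wrapping' is progressive on an accomplishment; it does not entail the completed 'wrapped'.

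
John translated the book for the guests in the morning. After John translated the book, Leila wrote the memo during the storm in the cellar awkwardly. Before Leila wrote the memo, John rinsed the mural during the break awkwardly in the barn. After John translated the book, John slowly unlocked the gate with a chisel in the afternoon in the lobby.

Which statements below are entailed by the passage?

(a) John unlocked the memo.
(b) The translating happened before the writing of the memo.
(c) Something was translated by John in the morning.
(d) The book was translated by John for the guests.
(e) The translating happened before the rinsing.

(a) Not entailed — John unlocked the gate, not the memo; the memo belongs to the writing event.
(b) Entailed — the narrative places the translating before the writing.
(c) Entailed — the original entails any weakening of itself; this just drops 'for the guests' and generalizes the patient.
(d) Entailed — this follows by dropping conjuncts from the translating event's description.
(e) Not entailed — the narrative doesn't order the translating relative to the rinsing.

(b), (c), (d)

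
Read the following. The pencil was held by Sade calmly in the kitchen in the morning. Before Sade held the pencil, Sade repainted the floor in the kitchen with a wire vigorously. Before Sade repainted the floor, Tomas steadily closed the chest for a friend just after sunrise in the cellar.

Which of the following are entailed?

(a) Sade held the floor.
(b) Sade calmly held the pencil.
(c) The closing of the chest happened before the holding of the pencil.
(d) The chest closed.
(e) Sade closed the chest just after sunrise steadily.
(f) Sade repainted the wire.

(b), (c), (d)

(a) Not entailed — Sade held the pencil, not the floor; the floor belongs to the repainting event.
(b) Entailed — every conjunct here is already in the original holding event.
(c) Entailed — the narrative places the closing before the holding.
(d) Entailed — 'Tomas closed the chest' is causative; it entails the inchoative 'the chest closed'.
(e) Not entailed — the passage has Tomas closing the chest, not Sade.
(f) Not entailed — the wire is the instrument, not what was repainted.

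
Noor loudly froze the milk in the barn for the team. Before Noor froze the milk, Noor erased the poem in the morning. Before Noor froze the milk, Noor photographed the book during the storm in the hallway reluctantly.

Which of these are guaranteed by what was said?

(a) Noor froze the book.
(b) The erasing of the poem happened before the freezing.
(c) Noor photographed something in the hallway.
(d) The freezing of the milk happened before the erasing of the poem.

(b), (c)

(a) Not entailed — Noor froze the milk, not the book; the book belongs to the photographing event.
(b) Entailed — the narrative places the erasing before the freezing.
(c) Entailed — the original entails any weakening of itself; this just drops 'during the storm', 'reluctantly' and generalizes the patient.
(d) Not entailed — the narrative places the erasing before the freezing, not after.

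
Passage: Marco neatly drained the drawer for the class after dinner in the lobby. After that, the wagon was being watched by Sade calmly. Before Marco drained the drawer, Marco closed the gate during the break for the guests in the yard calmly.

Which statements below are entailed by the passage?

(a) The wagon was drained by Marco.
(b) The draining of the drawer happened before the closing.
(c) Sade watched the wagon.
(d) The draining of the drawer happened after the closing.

(c), (d)

(a) Not entailed — Marco drained the drawer, not the wagon; the wagon belongs to the watching event.
(b) Not entailed — the narrative places the closing before the draining, not after.
(c) Entailed — 'watch' is an activity; 'was watching' entails that some watching happened, so 'watched' holds.
(d) Entailed — the narrative places the closing before the draining.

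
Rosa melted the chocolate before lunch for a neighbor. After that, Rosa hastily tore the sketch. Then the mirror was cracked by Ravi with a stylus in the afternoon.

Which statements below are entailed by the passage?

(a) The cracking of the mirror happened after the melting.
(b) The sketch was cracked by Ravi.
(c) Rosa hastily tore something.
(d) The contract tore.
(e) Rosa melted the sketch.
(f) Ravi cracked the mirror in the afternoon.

(a), (c), (f)

(a) Entailed — the narrative places the melting before the cracking.
(b) Not entailed — Ravi cracked the mirror, not the sketch; the sketch belongs to the tearing event.
(c) Entailed — generalizing the patient leaves a sub-description the original still satisfies.
(d) Not entailed — the sketch is what tore, not the contract.
(e) Not entailed — Rosa melted the chocolate, not the sketch; the sketch belongs to the tearing event.
(f) Entailed — this follows by dropping conjuncts from the cracking event's description.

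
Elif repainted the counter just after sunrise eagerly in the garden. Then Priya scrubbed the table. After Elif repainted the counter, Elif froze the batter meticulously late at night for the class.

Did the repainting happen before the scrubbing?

The narrative orders the repainting before the scrubbing.

yes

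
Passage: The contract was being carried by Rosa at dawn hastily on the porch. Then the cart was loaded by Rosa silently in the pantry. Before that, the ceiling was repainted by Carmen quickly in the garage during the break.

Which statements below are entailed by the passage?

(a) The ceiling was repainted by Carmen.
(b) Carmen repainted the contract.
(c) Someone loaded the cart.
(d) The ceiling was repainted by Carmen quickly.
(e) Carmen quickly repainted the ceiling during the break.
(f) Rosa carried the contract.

(a) Entailed — dropping 'in the garage', 'during the break', 'quickly' leaves a sub-description the original still satisfies.
(b) Not entailed — Carmen repainted the ceiling, not the contract; the contract belongs to the carrying event.
(c) Entailed — the original entails any weakening of itself; this just drops 'in the pantry', 'silently' and generalizes the agent.
(d) Entailed — the original entails any weakening of itself; this just drops 'in the garage', 'during the break'.
(e) Entailed — every conjunct here is already in the original repainting event.
(f) Entailed — 'carry' is an activity; 'was carrying' entails that some carrying happened, so 'carried' holds.

(a), (c), (d), (e), (f)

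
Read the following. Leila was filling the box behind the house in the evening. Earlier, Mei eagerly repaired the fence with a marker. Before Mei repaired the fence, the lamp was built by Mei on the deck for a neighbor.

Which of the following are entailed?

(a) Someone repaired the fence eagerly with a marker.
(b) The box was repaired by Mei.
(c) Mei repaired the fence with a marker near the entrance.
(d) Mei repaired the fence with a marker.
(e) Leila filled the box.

(a), (d)

(a) Entailed — the original entails any weakening of itself; this just generalizes the agent.
(b) Not entailed — Mei repaired the fence, not the box; the box belongs to the filling event.
(c) Not entailed — 'near the entrance' adds information not in the original event.
(d) Entailed — dropping 'eagerly' leaves a sub-description the original still satisfies.
(e) Not entailed — 'was filling' is progressive on an accomplishment; it does not entail the completed 'filled'.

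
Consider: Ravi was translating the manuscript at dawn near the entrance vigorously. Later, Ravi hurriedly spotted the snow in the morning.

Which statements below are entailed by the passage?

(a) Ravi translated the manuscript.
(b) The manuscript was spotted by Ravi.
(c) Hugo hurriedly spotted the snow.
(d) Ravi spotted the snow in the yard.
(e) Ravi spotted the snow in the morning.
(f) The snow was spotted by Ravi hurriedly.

(a) Not entailed — 'was translating' is progressive on an accomplishment; it does not entail the completed 'translated'.
(b) Not entailed — Ravi spotted the snow, not the manuscript; the manuscript belongs to the translating event.
(c) Not entailed — the passage has Ravi spotting the snow, not Hugo.
(d) Not entailed — 'in the yard' adds information not in the original event.
(e) Entailed — dropping 'hurriedly' leaves a sub-description the original still satisfies.
(f) Entailed — dropping 'in the morning' leaves a sub-description the original still satisfies.

(e), (f)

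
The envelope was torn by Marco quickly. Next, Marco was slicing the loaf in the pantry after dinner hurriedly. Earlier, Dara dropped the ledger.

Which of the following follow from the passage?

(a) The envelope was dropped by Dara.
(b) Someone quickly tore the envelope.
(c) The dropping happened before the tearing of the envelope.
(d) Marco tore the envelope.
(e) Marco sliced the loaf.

(b), (d)

(a) Not entailed — Dara dropped the ledger, not the envelope; the envelope belongs to the tearing event.
(b) Entailed — every conjunct here is already in the original tearing event.
(c) Not entailed — the narrative doesn't order the dropping relative to the tearing.
(d) Entailed — dropping 'quickly' leaves a sub-description the original still satisfies.
(e) Not entailed — 'was slicing' is progressive on an accomplishment; it does not entail the completed 'sliced'.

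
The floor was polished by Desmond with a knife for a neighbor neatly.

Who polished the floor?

'Desmond' marks the agent of the polishing event.

Desmond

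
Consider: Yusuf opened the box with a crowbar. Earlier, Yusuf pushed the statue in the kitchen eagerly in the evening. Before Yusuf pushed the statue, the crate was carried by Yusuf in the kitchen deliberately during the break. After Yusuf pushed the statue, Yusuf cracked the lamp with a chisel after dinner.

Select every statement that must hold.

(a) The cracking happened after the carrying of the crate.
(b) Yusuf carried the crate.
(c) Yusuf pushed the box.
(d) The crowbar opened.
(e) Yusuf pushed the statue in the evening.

(a), (b), (e)

(a) Entailed — the narrative places the carrying before the cracking.
(b) Entailed — the original entails any weakening of itself; this just drops 'during the break', 'in the kitchen', 'deliberately'.
(c) Not entailed — Yusuf pushed the statue, not the box; the box belongs to the opening event.
(d) Not entailed — the box is what opened, not the crowbar.
(e) Entailed — every conjunct here is already in the original pushing event.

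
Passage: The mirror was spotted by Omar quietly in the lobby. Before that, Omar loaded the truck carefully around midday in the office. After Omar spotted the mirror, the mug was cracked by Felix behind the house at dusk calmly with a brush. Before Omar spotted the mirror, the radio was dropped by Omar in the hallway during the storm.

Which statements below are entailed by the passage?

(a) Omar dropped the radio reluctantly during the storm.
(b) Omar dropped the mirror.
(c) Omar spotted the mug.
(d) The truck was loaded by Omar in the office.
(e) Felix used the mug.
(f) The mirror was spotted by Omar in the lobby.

(a) Not entailed — 'reluctantly' adds information not in the original event.
(b) Not entailed — Omar dropped the radio, not the mirror; the mirror belongs to the spotting event.
(c) Not entailed — Omar spotted the mirror, not the mug; the mug belongs to the cracking event.
(d) Entailed — this follows by dropping conjuncts from the loading event's description.
(e) Not entailed — the mug is the patient, not an instrument — Felix used a brush.
(f) Entailed — every conjunct here is already in the original spotting event.

(d), (f)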